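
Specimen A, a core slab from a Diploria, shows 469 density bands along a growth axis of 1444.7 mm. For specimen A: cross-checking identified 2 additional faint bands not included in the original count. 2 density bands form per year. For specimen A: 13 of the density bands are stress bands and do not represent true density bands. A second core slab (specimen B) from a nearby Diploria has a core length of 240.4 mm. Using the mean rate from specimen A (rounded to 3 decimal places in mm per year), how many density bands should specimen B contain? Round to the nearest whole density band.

76 density bands

Specimen A: true density band count = 469 − 13 + 2 = 458.
Specimen A: 458 density bands at 2 per year is 458 / 2 = 229 years.
A: Mean rate = 1444.7 mm / 229 years ≈ 6.309 mm per year.
For B, 240.4 / 6.309 = 38.10 years; at 2 density bands per year that is 38.10 × 2 ≈ 76 density bands.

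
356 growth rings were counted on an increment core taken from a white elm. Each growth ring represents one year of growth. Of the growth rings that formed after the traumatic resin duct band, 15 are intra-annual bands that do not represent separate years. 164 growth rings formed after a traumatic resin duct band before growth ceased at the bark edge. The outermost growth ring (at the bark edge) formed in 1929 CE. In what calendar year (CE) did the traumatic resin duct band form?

1780 CE

164 growth rings formed after the traumatic resin duct band.
Removing the 15 false growth rings leaves 164 − 15 = 149 true growth rings beyond the traumatic resin duct band.
Counting back 149 years from 1929 CE places the traumatic resin duct band in 1929 − 149 = 1780 CE.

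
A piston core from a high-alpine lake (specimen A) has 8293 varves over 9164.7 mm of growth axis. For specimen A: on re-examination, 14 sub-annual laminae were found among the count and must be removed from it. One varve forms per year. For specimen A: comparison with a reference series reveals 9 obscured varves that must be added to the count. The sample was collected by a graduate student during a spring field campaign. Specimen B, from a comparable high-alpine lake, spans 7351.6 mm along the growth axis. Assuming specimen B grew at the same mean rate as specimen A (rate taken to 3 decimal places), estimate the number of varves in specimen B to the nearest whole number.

Specimen A: adjusted count: 8293 − 14 + 9 = 8288 varves.
A: Extension rate ≈ 9164.7 / 8288 = 1.106 mm per year.
For B, 7351.6 / 1.106 = 6647.02 years ≈ 6647 varves.

6647 varves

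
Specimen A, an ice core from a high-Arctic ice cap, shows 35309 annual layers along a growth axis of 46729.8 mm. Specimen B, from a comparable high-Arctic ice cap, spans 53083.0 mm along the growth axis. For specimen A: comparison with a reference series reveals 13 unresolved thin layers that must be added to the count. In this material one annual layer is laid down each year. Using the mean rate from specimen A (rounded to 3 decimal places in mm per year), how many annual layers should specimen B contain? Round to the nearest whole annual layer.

40123 annual layers

Specimen A: after corrections the count is 35309 + 13 = 35322 annual layers.
A: Mean rate = 46729.8 mm / 35322 years ≈ 1.323 mm/yr.
For B, 53083.0 / 1.323 = 40123.20 years ≈ 40123 annual layers.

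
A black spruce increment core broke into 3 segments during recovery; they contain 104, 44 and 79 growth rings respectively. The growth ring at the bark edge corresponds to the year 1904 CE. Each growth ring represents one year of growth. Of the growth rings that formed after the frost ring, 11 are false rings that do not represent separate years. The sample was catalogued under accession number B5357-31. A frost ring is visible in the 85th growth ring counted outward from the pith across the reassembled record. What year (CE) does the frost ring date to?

Total growth rings = 104 + 44 + 79 = 227.
Between growth ring 85 and the bark edge there are 227 − 85 = 142 growth rings.
Excluding 11 false growth rings: 142 − 11 = 131.
Counting back 131 years from 1904 CE places the frost ring in 1904 − 131 = 1773 CE.

1773 CE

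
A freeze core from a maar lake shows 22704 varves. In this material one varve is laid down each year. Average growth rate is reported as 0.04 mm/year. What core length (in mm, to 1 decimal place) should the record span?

The record spans 22704 years at 0.04 mm per year.
Length ≈ 0.04 × 22704 = 908.2 mm.

908.2 mm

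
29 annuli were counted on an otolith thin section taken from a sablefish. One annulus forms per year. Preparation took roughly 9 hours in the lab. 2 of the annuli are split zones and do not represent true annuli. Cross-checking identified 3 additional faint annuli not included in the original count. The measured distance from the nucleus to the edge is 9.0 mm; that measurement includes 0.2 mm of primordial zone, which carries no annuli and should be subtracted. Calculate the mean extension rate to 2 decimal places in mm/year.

True annulus count = 29 − 2 + 3 = 30.
Net length = 9.0 − 0.2 = 8.8 mm.
Extension rate ≈ 8.8 / 30 = 0.29 mm/year.

0.29 mm/year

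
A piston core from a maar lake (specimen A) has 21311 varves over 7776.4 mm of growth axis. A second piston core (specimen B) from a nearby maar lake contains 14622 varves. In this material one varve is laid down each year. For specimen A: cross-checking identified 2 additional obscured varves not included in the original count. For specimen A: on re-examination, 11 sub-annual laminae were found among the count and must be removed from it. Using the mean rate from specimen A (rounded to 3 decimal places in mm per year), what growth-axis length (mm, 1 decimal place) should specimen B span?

Specimen A: after corrections the count is 21311 − 11 + 2 = 21302 varves.
A: Extension rate ≈ 7776.4 / 21302 = 0.365 mm per year.
For B, 0.365 mm/year × 14622 years = 5337.0 mm.

5337.0 mm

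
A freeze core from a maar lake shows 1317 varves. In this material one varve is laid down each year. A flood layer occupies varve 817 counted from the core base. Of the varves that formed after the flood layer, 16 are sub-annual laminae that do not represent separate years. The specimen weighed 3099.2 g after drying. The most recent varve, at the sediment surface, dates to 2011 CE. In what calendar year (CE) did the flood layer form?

1527 CE

The flood layer sits at varve 817 from the core base, so 1317 − 817 = 500 varves formed after it.
500 − 16 false = 484 true varves after the flood layer.
Counting back 484 years from 2011 CE places the flood layer in 2011 − 484 = 1527 CE.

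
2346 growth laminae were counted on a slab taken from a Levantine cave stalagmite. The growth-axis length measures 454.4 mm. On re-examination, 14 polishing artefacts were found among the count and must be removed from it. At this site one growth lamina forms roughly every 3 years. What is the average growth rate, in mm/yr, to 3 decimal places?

Adjusted count: 2346 − 14 = 2332 growth laminae.
At 3 years per growth lamina, 2332 × 3 = 6996 years.
Extension rate ≈ 454.4 / 6996 = 0.065 mm/yr.

0.065 mm/yr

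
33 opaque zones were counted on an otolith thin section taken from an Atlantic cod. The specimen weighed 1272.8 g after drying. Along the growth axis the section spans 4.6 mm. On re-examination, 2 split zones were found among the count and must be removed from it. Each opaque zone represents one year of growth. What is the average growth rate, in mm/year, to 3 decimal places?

True opaque zone count = 33 − 2 = 31.
4.6 mm over 31 years gives 4.6 / 31 ≈ 0.148 mm/year.

0.148 mm/year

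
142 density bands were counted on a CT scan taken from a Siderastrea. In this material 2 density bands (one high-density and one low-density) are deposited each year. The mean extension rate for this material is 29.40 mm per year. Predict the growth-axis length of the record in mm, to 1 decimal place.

142 density bands at 2 per year is 142 / 2 = 71 years.
Length ≈ 29.40 × 71 = 2087.4 mm.

2087.4 mm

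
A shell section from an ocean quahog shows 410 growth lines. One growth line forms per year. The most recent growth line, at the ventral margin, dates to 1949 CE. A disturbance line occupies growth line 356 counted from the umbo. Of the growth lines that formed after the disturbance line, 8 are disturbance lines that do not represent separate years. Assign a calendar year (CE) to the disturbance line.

1903 CE

The disturbance line sits at growth line 356 from the umbo, so 410 − 356 = 54 growth lines formed after it.
Excluding 8 false growth lines: 54 − 8 = 46.
The growth line at the ventral margin is 1949 CE, so the disturbance line dates to 1949 − 46 = 1903 CE.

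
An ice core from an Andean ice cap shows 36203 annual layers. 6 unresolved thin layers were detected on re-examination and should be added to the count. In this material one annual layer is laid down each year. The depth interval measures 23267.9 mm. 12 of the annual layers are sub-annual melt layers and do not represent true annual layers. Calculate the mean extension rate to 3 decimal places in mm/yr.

Adjusted count: 36203 − 12 + 6 = 36197 annual layers.
23267.9 mm over 36197 years gives 23267.9 / 36197 ≈ 0.643 mm/yr.

0.643 mm/yr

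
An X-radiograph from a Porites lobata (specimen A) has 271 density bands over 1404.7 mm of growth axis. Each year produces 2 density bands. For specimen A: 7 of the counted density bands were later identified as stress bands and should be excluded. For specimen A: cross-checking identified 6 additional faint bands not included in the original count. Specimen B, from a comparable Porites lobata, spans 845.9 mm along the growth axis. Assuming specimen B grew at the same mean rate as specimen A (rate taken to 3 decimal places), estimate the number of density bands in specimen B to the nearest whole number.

163 density bands

Specimen A: true density band count = 271 − 7 + 6 = 270.
Specimen A: with 2 density bands per year, 270 / 2 = 135 years.
A: 1404.7 mm over 135 years gives 1404.7 / 135 ≈ 10.405 mm/yr.
B spans 845.9 / 10.405 = 81.30 years; at 2 density bands per year that is 81.30 × 2 ≈ 163 density bands.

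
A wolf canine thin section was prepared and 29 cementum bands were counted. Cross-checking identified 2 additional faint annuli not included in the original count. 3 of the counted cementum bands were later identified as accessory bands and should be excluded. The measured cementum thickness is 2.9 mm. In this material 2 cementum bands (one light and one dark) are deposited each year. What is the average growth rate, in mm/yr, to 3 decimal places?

True cementum band count = 29 − 3 + 2 = 28.
28 cementum bands at 2 per year is 28 / 2 = 14 years.
Mean rate = 2.9 mm / 14 years ≈ 0.207 mm/yr.

0.207 mm/yr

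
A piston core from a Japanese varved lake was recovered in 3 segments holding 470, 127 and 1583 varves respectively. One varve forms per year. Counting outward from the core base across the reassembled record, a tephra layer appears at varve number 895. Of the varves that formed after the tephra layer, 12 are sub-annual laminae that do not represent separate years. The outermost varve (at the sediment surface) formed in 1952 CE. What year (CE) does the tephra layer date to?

679 CE

Total varves = 470 + 127 + 1583 = 2180.
The tephra layer sits at varve 895 from the core base, so 2180 − 895 = 1285 varves formed after it.
1285 − 12 false = 1273 true varves after the tephra layer.
The varve at the sediment surface is 1952 CE, so the tephra layer dates to 1952 − 1273 = 679 CE.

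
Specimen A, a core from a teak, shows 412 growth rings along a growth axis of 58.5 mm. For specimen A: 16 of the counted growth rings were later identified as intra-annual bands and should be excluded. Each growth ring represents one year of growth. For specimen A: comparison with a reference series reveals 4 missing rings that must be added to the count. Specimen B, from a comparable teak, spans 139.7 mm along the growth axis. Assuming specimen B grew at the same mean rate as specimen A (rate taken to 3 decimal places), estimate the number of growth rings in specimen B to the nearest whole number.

957 growth rings

Specimen A: true growth ring count = 412 − 16 + 4 = 400.
A: 58.5 mm over 400 years gives 58.5 / 400 ≈ 0.146 mm/year.
For B, 139.7 / 0.146 = 956.85 years ≈ 957 growth rings.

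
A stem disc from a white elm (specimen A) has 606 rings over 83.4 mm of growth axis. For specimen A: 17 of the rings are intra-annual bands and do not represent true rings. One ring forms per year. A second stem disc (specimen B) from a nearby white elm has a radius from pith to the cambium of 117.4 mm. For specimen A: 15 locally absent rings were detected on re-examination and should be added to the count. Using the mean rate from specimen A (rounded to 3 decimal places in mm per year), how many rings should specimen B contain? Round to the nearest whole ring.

851 rings

Specimen A: correcting the raw count gives 606 − 17 + 15 = 604 true rings.
A: 83.4 mm over 604 years gives 83.4 / 604 ≈ 0.138 mm per year.
B spans 117.4 / 0.138 = 850.72 years ≈ 851 rings.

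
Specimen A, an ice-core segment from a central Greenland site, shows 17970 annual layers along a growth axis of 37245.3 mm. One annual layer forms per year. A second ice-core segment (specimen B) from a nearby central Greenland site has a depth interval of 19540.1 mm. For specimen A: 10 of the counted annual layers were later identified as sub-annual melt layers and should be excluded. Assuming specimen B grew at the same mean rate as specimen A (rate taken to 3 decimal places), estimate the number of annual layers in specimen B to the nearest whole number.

Specimen A: correcting the raw count gives 17970 − 10 = 17960 true annual layers.
A: 37245.3 mm over 17960 years gives 37245.3 / 17960 ≈ 2.074 mm/year.
B spans 19540.1 / 2.074 = 9421.46 years ≈ 9421 annual layers.

9421 annual layers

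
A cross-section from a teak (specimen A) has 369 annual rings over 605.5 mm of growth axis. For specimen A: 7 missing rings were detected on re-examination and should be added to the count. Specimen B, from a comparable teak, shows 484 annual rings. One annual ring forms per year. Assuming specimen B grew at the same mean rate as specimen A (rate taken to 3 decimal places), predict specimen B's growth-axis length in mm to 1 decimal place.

Specimen A: correcting the raw count gives 369 + 7 = 376 true annual rings.
A: 605.5 mm over 376 years gives 605.5 / 376 ≈ 1.610 mm/year.
B's length ≈ 1.610 × 484 = 779.2 mm.

779.2 mm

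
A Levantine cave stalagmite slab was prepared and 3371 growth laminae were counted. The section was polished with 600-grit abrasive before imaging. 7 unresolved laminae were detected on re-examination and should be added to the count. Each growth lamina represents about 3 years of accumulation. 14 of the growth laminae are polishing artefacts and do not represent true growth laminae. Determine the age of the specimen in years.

Adjusted count: 3371 − 14 + 7 = 3364 growth laminae.
At 3 years per growth lamina, 3364 × 3 = 10092 years.

10092 years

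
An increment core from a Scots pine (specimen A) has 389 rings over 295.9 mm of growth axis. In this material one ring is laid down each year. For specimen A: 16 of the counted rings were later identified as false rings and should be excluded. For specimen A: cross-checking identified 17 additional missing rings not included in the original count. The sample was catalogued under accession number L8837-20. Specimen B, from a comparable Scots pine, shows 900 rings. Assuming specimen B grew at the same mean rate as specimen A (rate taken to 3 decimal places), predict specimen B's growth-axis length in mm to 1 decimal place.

Specimen A: after corrections the count is 389 − 16 + 17 = 390 rings.
A: Extension rate ≈ 295.9 / 390 = 0.759 mm per year.
Length of B = 0.759 × 900 = 683.1 mm.

683.1 mm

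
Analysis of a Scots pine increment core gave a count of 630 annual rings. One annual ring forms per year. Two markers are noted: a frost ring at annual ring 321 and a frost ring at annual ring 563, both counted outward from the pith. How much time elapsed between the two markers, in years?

242 years

Separation: 563 − 321 = 242 annual rings.
At one annual ring per year, 242 years elapsed between them.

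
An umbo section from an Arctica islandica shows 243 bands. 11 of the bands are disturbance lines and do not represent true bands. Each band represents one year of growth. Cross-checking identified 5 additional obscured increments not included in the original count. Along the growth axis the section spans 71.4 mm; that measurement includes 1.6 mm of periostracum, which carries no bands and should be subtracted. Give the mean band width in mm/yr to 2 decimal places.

0.29 mm/yr

Adjusted count: 243 − 11 + 5 = 237 bands.
Removing the 1.6 mm offcut leaves 71.4 − 1.6 = 69.8 mm.
Mean rate = 69.8 mm / 237 years ≈ 0.29 mm/yr.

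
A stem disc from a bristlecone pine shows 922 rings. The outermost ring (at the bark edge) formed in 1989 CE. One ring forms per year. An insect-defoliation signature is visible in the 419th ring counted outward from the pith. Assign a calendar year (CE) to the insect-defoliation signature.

1486 CE

922 − 419 = 503 rings lie beyond the insect-defoliation signature toward the bark edge.
1989 − 503 = 1486 CE.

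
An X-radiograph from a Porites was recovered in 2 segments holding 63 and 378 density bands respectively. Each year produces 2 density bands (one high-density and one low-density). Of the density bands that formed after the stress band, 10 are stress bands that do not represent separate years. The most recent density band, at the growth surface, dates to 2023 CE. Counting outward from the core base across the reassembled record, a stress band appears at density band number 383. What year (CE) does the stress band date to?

Total density bands = 63 + 378 = 441.
The stress band sits at density band 383 from the core base, so 441 − 383 = 58 density bands formed after it.
58 − 10 false = 48 true density bands after the stress band.
With 2 density bands per year, 48 / 2 = 24 years.
The density band at the growth surface is 2023 CE, so the stress band dates to 2023 − 24 = 1999 CE.

1999 CE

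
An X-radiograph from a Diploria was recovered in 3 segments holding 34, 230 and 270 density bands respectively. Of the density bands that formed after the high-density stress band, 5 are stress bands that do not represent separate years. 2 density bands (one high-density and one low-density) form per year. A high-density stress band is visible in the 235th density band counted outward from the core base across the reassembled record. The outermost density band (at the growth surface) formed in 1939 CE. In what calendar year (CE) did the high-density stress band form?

1792 CE

Total density bands = 34 + 230 + 270 = 534.
Between density band 235 and the growth surface there are 534 − 235 = 299 density bands.
Excluding 5 false density bands: 299 − 5 = 294.
Dividing by 2 density bands per year: 294 / 2 = 147 years.
The density band at the growth surface is 1939 CE, so the high-density stress band dates to 1939 − 147 = 1792 CE.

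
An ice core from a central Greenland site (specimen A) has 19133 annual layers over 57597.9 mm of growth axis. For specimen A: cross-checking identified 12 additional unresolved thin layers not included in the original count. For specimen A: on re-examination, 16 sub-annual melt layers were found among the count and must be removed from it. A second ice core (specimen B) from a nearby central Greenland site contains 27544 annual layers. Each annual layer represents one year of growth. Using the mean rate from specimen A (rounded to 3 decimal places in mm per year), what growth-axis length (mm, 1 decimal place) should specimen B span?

Specimen A: after corrections the count is 19133 − 16 + 12 = 19129 annual layers.
A: Mean rate = 57597.9 mm / 19129 years ≈ 3.011 mm/year.
Length of B = 3.011 × 27544 = 82935.0 mm.

82935.0 mm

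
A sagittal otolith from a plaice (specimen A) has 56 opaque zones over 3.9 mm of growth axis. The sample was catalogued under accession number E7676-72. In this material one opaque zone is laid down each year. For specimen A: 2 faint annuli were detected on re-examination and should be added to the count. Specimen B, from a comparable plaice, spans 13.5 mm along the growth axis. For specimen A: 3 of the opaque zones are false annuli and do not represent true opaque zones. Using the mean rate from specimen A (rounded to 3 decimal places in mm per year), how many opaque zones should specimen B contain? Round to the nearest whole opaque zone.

190 opaque zones

Specimen A: after corrections the count is 56 − 3 + 2 = 55 opaque zones.
A: 3.9 mm over 55 years gives 3.9 / 55 ≈ 0.071 mm per year.
Specimen B: 13.5 mm / 0.071 mm per year = 190.14 years ≈ 190 opaque zones.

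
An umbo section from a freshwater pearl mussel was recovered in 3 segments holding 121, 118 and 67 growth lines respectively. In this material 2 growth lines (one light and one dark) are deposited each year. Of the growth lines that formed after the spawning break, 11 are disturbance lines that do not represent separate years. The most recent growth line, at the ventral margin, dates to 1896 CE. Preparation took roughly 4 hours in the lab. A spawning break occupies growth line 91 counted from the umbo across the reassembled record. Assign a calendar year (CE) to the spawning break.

1794 CE

Total growth lines = 121 + 118 + 67 = 306.
306 − 91 = 215 growth lines lie beyond the spawning break toward the ventral margin.
Excluding 11 false growth lines: 215 − 11 = 204.
Dividing by 2 growth lines per year: 204 / 2 = 102 years.
The growth line at the ventral margin is 1896 CE, so the spawning break dates to 1896 − 102 = 1794 CE.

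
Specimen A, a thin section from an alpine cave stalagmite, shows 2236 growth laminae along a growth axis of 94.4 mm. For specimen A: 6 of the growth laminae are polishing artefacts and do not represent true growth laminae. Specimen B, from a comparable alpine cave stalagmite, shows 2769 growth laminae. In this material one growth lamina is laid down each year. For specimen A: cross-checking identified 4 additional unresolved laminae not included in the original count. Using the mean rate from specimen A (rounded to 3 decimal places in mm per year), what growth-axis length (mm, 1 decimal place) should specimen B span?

116.3 mm

Specimen A: adjusted count: 2236 − 6 + 4 = 2234 growth laminae.
A: 94.4 mm over 2234 years gives 94.4 / 2234 ≈ 0.042 mm/year.
B's length ≈ 0.042 × 2769 = 116.3 mm.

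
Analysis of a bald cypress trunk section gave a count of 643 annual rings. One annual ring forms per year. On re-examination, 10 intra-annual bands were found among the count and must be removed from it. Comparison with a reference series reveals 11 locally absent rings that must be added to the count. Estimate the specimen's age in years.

True annual ring count = 643 − 10 + 11 = 644.
At one annual ring per year, that is 644 years.

644 yr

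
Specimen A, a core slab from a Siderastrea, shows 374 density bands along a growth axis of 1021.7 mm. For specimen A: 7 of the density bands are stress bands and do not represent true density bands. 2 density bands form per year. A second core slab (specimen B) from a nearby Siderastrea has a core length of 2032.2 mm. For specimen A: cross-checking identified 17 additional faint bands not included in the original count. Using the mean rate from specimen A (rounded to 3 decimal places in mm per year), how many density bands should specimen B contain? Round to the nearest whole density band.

Specimen A: true density band count = 374 − 7 + 17 = 384.
Specimen A: 384 density bands at 2 per year is 384 / 2 = 192 years.
A: Extension rate ≈ 1021.7 / 192 = 5.321 mm/year.
Specimen B: 2032.2 mm / 5.321 mm per year = 381.92 years; at 2 density bands per year that is 381.92 × 2 ≈ 764 density bands.

764 density bands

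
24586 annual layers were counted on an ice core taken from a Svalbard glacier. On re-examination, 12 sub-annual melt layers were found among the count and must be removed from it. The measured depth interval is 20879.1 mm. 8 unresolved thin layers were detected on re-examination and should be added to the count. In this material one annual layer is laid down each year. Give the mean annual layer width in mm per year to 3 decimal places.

Correcting the raw count gives 24586 − 12 + 8 = 24582 true annual layers.
Mean rate = 20879.1 mm / 24582 years ≈ 0.849 mm per year.

0.849 mm per year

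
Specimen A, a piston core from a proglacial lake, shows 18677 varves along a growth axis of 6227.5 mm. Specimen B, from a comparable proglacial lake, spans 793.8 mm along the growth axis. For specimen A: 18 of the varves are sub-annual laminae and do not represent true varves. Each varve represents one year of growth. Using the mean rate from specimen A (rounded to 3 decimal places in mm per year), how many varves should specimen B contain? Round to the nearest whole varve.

Specimen A: true varve count = 18677 − 18 = 18659.
A: Mean rate = 6227.5 mm / 18659 years ≈ 0.334 mm/year.
For B, 793.8 / 0.334 = 2376.65 years ≈ 2377 varves.

2377 varves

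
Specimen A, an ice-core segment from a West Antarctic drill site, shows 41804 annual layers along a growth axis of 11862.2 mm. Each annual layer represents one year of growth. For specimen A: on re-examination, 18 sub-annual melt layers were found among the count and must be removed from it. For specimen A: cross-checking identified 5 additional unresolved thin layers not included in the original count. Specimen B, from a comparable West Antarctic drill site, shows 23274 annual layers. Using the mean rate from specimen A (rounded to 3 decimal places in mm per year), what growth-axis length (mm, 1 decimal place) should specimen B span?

Specimen A: after corrections the count is 41804 − 18 + 5 = 41791 annual layers.
A: Mean rate = 11862.2 mm / 41791 years ≈ 0.284 mm per year.
B's length ≈ 0.284 × 23274 = 6609.8 mm.

6609.8 mm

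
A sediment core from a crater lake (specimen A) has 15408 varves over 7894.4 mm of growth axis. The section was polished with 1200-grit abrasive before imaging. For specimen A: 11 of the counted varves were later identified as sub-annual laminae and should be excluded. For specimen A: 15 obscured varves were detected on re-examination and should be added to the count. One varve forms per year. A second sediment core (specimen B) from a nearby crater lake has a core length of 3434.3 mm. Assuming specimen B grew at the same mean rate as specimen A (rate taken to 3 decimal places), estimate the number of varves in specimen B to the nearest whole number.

6708 varves

Specimen A: after corrections the count is 15408 − 11 + 15 = 15412 varves.
A: Mean rate = 7894.4 mm / 15412 years ≈ 0.512 mm per year.
For B, 3434.3 / 0.512 = 6707.62 years ≈ 6708 varves.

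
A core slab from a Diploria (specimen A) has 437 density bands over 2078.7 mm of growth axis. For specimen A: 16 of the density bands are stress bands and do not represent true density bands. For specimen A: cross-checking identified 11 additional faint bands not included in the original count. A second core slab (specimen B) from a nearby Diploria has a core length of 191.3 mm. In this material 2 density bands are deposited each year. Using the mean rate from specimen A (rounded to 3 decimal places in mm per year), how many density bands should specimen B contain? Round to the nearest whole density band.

Specimen A: true density band count = 437 − 16 + 11 = 432.
Specimen A: with 2 density bands per year, 432 / 2 = 216 years.
A: Extension rate ≈ 2078.7 / 216 = 9.624 mm per year.
B spans 191.3 / 9.624 = 19.88 years; at 2 density bands per year that is 19.88 × 2 ≈ 40 density bands.

40 density bands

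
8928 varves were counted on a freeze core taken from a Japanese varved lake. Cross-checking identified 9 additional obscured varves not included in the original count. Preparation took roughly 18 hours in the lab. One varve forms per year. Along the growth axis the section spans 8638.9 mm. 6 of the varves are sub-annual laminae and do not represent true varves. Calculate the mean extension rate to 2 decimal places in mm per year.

After corrections the count is 8928 − 6 + 9 = 8931 varves.
Extension rate ≈ 8638.9 / 8931 = 0.97 mm per year.

0.97 mm per year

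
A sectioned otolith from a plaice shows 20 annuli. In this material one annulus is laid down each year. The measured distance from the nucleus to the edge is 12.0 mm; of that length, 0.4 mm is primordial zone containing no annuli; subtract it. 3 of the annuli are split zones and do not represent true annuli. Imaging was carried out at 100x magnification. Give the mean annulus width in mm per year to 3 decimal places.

After corrections the count is 20 − 3 = 17 annuli.
Removing the 0.4 mm offcut leaves 12.0 − 0.4 = 11.6 mm.
Extension rate ≈ 11.6 / 17 = 0.682 mm per year.

0.682 mm per year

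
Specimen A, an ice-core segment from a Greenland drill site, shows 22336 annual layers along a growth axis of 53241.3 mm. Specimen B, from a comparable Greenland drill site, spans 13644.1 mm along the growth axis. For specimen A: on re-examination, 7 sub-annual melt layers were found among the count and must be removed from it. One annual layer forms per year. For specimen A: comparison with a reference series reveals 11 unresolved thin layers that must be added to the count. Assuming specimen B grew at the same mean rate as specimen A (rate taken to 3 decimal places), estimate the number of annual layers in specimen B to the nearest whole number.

5726 annual layers

Specimen A: adjusted count: 22336 − 7 + 11 = 22340 annual layers.
A: Extension rate ≈ 53241.3 / 22340 = 2.383 mm/year.
Specimen B: 13644.1 mm / 2.383 mm per year = 5725.60 years ≈ 5726 annual layers.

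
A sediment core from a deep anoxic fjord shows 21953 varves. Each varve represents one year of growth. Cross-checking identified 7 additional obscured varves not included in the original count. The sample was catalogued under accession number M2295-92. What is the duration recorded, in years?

21960 yr

Adjusted count: 21953 + 7 = 21960 varves.
One varve per year makes the duration 21960 years.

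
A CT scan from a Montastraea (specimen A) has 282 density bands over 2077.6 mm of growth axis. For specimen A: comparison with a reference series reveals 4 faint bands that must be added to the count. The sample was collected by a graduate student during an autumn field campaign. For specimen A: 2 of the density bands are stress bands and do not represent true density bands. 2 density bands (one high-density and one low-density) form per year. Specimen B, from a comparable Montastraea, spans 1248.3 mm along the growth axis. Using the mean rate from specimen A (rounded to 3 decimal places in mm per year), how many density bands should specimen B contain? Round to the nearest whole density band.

171 density bands

Specimen A: after corrections the count is 282 − 2 + 4 = 284 density bands.
Specimen A: dividing by 2 density bands per year: 284 / 2 = 142 years.
A: Mean rate = 2077.6 mm / 142 years ≈ 14.631 mm per year.
B spans 1248.3 / 14.631 = 85.32 years; at 2 density bands per year that is 85.32 × 2 ≈ 171 density bands.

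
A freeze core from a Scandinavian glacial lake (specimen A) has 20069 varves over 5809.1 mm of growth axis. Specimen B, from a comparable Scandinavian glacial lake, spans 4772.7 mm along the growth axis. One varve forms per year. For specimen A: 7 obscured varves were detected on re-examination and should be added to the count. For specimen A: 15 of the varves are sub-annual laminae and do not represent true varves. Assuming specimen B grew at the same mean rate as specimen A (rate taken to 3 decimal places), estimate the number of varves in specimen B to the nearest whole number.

16458 varves

Specimen A: adjusted count: 20069 − 15 + 7 = 20061 varves.
A: 5809.1 mm over 20061 years gives 5809.1 / 20061 ≈ 0.290 mm per year.
B spans 4772.7 / 0.290 = 16457.59 years ≈ 16458 varves.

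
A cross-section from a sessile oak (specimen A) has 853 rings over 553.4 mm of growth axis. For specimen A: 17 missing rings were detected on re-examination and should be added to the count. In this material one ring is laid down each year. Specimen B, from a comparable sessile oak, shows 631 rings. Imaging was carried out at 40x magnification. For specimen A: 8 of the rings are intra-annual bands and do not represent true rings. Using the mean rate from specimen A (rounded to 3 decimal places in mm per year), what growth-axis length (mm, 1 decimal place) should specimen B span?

Specimen A: after corrections the count is 853 − 8 + 17 = 862 rings.
A: 553.4 mm over 862 years gives 553.4 / 862 ≈ 0.642 mm per year.
For B, 0.642 mm/year × 631 years = 405.1 mm.

405.1 mm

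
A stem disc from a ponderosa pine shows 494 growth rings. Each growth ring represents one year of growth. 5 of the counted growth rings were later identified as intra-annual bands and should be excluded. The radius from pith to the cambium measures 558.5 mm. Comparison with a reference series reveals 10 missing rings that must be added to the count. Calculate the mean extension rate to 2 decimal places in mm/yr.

1.12 mm/yr

After corrections the count is 494 − 5 + 10 = 499 growth rings.
Mean rate = 558.5 mm / 499 years ≈ 1.12 mm/yr.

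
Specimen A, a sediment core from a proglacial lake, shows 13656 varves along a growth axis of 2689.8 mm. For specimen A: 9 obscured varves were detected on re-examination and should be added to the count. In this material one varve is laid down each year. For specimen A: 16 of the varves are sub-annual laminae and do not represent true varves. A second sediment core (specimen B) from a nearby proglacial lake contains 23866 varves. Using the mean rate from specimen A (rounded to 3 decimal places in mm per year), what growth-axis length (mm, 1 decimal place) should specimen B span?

4701.6 mm

Specimen A: adjusted count: 13656 − 16 + 9 = 13649 varves.
A: 2689.8 mm over 13649 years gives 2689.8 / 13649 ≈ 0.197 mm/yr.
For B, 0.197 mm/year × 23866 years = 4701.6 mm.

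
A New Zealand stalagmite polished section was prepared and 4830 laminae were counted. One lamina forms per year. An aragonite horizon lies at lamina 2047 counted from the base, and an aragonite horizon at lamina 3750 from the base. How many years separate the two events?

3750 − 2047 = 1703 laminae lie between the two events.
One lamina per year makes the interval 1703 years.

1703 years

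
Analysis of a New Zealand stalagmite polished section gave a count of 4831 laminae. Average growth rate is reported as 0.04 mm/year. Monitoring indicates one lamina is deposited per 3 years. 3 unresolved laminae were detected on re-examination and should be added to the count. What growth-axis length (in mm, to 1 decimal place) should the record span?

580.1 mm

Adjusted count: 4831 + 3 = 4834 laminae.
At 3 years per lamina, 4834 × 3 = 14502 years.
Predicted length = 0.04 mm/year × 14502 years = 580.1 mm.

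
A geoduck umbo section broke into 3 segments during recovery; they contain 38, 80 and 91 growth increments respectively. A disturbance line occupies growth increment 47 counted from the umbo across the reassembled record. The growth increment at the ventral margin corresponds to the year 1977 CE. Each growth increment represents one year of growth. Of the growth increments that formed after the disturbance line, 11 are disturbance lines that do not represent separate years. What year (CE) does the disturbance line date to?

Total growth increments = 38 + 80 + 91 = 209.
Between growth increment 47 and the ventral margin there are 209 − 47 = 162 growth increments.
Excluding 11 false growth increments: 162 − 11 = 151.
The growth increment at the ventral margin is 1977 CE, so the disturbance line dates to 1977 − 151 = 1826 CE.

1826 CE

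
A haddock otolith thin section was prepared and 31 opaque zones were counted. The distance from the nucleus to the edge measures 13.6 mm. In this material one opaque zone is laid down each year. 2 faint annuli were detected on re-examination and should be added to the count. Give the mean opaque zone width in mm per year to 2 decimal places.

0.41 mm per year

After corrections the count is 31 + 2 = 33 opaque zones.
13.6 mm over 33 years gives 13.6 / 33 ≈ 0.41 mm per year.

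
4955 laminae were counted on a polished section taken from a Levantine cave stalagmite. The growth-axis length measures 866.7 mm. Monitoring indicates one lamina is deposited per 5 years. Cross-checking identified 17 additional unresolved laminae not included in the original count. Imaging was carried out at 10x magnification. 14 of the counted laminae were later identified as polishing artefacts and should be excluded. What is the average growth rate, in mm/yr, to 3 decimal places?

0.035 mm/yr

Adjusted count: 4955 − 14 + 17 = 4958 laminae.
4958 laminae at 5 years each span 4958 × 5 = 24790 years.
Mean rate = 866.7 mm / 24790 years ≈ 0.035 mm/yr.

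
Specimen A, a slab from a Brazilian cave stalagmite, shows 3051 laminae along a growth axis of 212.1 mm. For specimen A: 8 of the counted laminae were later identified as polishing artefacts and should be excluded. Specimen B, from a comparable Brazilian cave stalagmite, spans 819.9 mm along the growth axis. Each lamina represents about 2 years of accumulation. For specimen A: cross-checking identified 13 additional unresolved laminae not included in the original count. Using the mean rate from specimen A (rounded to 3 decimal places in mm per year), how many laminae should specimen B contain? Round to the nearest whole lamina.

11713 laminae

Specimen A: true lamina count = 3051 − 8 + 13 = 3056.
Specimen A: at 2 years per lamina, 3056 × 2 = 6112 years.
A: Extension rate ≈ 212.1 / 6112 = 0.035 mm/yr.
Specimen B: 819.9 mm / 0.035 mm per year = 23425.71 years; at 2 years per lamina that is 23425.71 / 2 ≈ 11713 laminae.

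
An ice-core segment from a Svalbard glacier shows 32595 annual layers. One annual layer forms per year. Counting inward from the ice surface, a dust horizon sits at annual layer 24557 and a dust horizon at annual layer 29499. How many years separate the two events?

29499 − 24557 = 4942 annual layers lie between the two events.
That is 4942 years at one annual layer per year.

4942 years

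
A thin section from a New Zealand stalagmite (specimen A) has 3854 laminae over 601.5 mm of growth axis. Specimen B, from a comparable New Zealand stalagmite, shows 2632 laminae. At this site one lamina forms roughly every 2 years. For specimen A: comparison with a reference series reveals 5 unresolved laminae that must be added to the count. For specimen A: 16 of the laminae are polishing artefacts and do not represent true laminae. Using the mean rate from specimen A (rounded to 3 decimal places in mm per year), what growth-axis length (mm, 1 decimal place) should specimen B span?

410.6 mm

Specimen A: true lamina count = 3854 − 16 + 5 = 3843.
Specimen A: multiplying by 2 years per lamina: 3843 × 2 = 7686 years.
A: 601.5 mm over 7686 years gives 601.5 / 7686 ≈ 0.078 mm per year.
Specimen B: multiplying by 2 years per lamina: 2632 × 2 = 5264 years. Length of B = 0.078 × 5264 = 410.6 mm.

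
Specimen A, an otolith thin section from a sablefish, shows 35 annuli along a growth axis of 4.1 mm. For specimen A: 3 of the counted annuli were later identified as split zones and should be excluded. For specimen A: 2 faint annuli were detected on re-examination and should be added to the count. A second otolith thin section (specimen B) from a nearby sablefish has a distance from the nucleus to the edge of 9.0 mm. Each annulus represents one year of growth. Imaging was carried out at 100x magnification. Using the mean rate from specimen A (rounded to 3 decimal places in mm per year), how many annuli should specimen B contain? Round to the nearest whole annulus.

Specimen A: after corrections the count is 35 − 3 + 2 = 34 annuli.
A: 4.1 mm over 34 years gives 4.1 / 34 ≈ 0.121 mm/year.
For B, 9.0 / 0.121 = 74.38 years ≈ 74 annuli.

74 annuli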